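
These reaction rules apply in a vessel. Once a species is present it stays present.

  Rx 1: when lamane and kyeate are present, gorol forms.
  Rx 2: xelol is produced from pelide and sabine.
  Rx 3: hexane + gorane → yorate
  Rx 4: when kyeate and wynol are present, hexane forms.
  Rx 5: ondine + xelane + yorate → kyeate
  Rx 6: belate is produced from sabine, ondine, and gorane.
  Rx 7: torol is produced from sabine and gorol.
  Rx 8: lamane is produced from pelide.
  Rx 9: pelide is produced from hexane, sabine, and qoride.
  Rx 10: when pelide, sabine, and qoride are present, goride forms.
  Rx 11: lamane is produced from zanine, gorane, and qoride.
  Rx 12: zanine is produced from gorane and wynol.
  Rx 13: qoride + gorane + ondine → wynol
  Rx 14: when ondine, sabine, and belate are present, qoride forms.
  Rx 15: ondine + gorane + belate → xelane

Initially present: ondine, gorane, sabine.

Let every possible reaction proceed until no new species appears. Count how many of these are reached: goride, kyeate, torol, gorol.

0

goride would need pelide, sabine, and qoride (Rx 10), but pelide never forms.
kyeate would need ondine, xelane, and yorate (Rx 5), but yorate never forms.
torol would need sabine and gorol (Rx 7), but gorol never forms.
gorol would need lamane and kyeate (Rx 1), but kyeate never forms.
None of the 4 are reached.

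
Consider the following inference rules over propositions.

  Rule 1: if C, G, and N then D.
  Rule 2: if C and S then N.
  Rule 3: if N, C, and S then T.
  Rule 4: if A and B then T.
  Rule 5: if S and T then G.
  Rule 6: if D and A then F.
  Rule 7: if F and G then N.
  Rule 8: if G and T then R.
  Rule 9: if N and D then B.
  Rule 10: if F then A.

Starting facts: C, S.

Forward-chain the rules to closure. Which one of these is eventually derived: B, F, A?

From C and S, Rule 2 gives N.
From N, C, and S, Rule 3 gives T.
From S and T, Rule 5 gives G.
From C, G, and N, Rule 1 gives D.
From N and D, Rule 9 gives B.
F would need D and A (Rule 6), but A is never established. A would need F (Rule 10), but F is never established.

B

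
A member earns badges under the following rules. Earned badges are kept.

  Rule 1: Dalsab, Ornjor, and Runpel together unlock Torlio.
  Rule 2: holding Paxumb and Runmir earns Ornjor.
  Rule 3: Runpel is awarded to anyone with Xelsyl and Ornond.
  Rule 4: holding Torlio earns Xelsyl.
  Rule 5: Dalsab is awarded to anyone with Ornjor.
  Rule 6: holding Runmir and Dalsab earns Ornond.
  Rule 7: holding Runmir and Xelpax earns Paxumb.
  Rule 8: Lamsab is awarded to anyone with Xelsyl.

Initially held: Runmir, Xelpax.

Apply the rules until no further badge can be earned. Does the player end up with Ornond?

With Runmir and Xelpax, Paxumb is earned (Rule 7).
With Paxumb and Runmir, Ornjor is earned (Rule 2).
With Ornjor, Dalsab is earned (Rule 5).
With Runmir and Dalsab, Ornond is earned (Rule 6).

Yes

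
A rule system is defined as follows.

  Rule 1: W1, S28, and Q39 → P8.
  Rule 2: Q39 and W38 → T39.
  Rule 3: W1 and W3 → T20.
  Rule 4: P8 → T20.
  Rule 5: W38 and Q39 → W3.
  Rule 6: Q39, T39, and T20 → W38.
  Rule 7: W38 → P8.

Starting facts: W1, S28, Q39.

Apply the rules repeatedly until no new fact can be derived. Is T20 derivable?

From W1, S28, and Q39, Rule 1 gives P8.
P8 holds, so T20 follows (Rule 4).

Yes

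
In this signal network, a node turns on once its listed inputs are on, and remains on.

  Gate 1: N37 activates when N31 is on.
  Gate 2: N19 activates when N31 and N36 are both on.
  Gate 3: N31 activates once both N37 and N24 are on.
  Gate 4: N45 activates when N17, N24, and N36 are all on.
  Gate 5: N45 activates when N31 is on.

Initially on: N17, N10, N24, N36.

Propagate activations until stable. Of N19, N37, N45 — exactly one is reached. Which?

Gate 4: N17, N24, and N36 on → N45 on.
N37 would need N31 (Gate 1), but N31 never turns on. N19 would need N31 and N36 (Gate 2), but N31 never turns on.

N45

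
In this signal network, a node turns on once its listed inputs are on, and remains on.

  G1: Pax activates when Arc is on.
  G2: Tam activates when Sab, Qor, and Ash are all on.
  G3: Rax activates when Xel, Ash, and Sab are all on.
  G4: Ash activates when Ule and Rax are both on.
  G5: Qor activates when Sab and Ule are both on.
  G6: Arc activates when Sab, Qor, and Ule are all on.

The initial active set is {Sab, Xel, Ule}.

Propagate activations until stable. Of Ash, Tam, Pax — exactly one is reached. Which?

Pax

Sab and Ule are on, so Qor activates (G5).
G6: Sab, Qor, and Ule on → Arc on.
Arc is on, so Pax activates (G1).
Ash would need Ule and Rax (G4), but Rax never turns on. Tam would need Sab, Qor, and Ash (G2), but Ash never turns on.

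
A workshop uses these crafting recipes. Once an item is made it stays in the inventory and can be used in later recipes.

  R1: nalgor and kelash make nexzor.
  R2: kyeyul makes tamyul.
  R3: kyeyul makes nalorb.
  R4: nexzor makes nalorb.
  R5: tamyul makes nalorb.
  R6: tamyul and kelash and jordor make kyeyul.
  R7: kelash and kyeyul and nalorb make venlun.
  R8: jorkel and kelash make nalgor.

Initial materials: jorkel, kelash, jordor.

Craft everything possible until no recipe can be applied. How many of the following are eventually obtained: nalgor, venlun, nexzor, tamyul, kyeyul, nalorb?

jorkel and kelash → nalgor (R8).
nalgor and kelash → nexzor (R1).
nexzor → nalorb (R4).
nalgor: reached.
venlun would need kelash, kyeyul, and nalorb (R7), but kyeyul is never obtained.
nexzor: reached.
tamyul would need kyeyul (R2), but kyeyul is never obtained.
kyeyul would need tamyul, kelash, and jordor (R6), but tamyul is never obtained.
nalorb: reached.
Reached: nalgor, nexzor, and nalorb — 3 of the 6.

3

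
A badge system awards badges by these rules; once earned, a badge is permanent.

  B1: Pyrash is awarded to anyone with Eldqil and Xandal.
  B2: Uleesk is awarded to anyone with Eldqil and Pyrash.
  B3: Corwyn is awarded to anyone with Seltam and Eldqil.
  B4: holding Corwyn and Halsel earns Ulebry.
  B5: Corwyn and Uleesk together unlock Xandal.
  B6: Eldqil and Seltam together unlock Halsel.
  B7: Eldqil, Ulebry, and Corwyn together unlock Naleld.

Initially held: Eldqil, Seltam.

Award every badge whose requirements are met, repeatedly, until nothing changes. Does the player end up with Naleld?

With Seltam and Eldqil, Corwyn is earned (B3).
With Eldqil and Seltam, Halsel is earned (B6).
With Corwyn and Halsel, Ulebry is earned (B4).
With Eldqil, Ulebry, and Corwyn, Naleld is earned (B7).

Yes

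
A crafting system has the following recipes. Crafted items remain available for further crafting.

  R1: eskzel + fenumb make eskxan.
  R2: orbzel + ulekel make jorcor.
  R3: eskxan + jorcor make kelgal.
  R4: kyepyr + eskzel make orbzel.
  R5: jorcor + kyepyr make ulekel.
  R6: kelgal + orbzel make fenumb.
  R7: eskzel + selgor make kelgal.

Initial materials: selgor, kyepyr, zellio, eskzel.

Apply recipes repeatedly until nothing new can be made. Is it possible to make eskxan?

eskzel + selgor → kelgal (R7).
Using R4, kyepyr and eskzel make orbzel.
kelgal + orbzel → fenumb (R6).
eskzel + fenumb → eskxan (R1).

Yes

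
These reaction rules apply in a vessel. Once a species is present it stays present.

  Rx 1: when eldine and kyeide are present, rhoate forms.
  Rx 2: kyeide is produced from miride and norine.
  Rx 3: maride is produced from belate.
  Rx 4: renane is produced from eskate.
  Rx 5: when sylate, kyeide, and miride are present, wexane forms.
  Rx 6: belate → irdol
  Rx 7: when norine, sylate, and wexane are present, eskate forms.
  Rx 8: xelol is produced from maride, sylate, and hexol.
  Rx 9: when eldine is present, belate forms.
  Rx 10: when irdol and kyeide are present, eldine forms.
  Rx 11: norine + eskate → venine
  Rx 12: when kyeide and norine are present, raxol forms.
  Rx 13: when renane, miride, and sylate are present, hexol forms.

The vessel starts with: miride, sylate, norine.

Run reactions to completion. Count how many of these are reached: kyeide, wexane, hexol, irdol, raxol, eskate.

5

miride and norine present → kyeide forms (Rx 2).
sylate, kyeide, and miride present → wexane forms (Rx 5).
kyeide and norine present → raxol forms (Rx 12).
norine, sylate, and wexane present → eskate forms (Rx 7).
eskate present → renane forms (Rx 4).
renane, miride, and sylate present → hexol forms (Rx 13).
kyeide: reached.
wexane: reached.
hexol: reached.
irdol would need belate (Rx 6), but belate never forms.
raxol: reached.
eskate: reached.
Reached: kyeide, wexane, hexol, raxol, and eskate — 5 of the 6.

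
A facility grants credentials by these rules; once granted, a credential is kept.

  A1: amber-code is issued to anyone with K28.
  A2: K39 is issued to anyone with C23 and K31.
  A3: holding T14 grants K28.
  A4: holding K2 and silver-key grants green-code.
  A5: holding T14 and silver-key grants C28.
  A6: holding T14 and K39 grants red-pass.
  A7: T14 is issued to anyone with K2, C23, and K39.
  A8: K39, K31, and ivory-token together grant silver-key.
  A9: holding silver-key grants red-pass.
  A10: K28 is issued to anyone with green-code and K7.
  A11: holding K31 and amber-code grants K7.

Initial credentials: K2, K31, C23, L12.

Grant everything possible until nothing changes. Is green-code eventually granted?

No

green-code would need K2 and silver-key (A4), but silver-key is never granted.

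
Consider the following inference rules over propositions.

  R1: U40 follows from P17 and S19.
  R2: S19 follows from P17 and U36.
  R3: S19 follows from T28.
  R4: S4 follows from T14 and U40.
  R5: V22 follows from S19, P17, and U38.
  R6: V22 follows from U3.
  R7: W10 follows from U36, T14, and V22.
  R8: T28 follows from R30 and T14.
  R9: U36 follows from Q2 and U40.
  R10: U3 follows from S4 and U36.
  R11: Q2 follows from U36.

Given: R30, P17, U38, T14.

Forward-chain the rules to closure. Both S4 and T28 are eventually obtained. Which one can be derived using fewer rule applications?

T28: From R30 and T14, R8 gives T28. [1 rule application]
S4: R30 and T14 hold, so T28 follows (R8). T28 holds, so S19 follows (R3). From P17 and S19, R1 gives U40. From T14 and U40, R4 gives S4. [4 rule applications]
T28 needs fewer.

T28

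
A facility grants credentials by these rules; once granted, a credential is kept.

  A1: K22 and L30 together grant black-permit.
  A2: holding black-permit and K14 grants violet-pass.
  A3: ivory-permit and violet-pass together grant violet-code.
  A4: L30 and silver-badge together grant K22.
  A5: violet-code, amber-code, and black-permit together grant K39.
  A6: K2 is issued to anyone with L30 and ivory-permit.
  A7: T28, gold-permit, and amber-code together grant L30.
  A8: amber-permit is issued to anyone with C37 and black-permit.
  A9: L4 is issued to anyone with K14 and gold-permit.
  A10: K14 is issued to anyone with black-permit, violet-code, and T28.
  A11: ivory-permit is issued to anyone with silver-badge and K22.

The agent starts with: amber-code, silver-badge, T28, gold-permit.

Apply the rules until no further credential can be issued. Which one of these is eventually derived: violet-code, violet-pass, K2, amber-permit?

Holding T28, gold-permit, and amber-code grants L30 (A7).
Holding L30 and silver-badge grants K22 (A4).
Holding silver-badge and K22 grants ivory-permit (A11).
Holding L30 and ivory-permit grants K2 (A6).
amber-permit would need C37 and black-permit (A8), but C37 is never granted. violet-code would need ivory-permit and violet-pass (A3), but violet-pass is never granted. violet-pass would need black-permit and K14 (A2), but K14 is never granted.

K2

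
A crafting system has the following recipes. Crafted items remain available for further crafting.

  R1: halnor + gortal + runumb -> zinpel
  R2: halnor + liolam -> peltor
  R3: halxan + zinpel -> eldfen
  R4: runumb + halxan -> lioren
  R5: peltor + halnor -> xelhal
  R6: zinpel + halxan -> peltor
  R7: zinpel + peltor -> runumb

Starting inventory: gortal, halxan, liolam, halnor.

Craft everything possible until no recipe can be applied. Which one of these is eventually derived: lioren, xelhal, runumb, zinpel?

halnor + liolam -> peltor (R2).
peltor + halnor -> xelhal (R5).
lioren would need runumb and halxan (R4), but runumb is never obtained. zinpel would need halnor, gortal, and runumb (R1), but runumb is never obtained. runumb would need zinpel and peltor (R7), but zinpel is never obtained.

xelhal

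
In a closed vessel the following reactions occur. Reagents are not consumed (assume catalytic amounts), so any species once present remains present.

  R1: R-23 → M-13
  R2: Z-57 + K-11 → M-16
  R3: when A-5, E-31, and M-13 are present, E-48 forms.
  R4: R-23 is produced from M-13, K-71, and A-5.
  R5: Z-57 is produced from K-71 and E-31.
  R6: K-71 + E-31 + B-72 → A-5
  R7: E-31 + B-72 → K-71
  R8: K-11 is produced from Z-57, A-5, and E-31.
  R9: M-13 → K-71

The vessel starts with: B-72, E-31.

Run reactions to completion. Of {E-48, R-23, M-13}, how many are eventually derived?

E-48 would need A-5, E-31, and M-13 (R3), but M-13 never forms.
R-23 would need M-13, K-71, and A-5 (R4), but M-13 never forms.
M-13 would need R-23 (R1), but R-23 never forms.
None of the 3 are reached.

0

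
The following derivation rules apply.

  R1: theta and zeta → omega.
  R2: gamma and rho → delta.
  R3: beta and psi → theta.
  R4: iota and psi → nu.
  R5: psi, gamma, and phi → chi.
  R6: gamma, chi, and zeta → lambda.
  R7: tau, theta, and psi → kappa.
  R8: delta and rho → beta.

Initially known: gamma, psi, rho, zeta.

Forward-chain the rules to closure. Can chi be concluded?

No

chi would need psi, gamma, and phi (R5), but phi is never established.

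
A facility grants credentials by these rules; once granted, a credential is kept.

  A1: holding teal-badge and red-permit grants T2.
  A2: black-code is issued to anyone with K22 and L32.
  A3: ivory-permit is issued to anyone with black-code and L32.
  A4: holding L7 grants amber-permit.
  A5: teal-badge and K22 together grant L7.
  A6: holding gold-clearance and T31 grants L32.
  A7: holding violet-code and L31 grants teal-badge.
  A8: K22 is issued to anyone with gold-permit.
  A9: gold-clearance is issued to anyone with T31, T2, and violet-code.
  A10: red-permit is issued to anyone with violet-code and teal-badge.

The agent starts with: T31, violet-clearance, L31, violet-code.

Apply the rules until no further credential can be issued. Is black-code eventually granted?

No

black-code would need K22 and L32 (A2), but K22 is never granted.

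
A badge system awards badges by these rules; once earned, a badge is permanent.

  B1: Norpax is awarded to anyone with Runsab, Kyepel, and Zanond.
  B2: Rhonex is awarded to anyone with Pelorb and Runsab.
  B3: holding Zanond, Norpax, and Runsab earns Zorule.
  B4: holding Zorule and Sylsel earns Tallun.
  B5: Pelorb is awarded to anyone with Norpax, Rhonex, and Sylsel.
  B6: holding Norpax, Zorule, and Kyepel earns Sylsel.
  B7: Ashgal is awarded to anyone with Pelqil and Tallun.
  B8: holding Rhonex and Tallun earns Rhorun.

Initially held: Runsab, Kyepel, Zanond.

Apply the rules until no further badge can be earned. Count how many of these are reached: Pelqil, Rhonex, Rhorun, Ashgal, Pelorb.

No rule produces Pelqil, and it is not given.
Rhonex would need Pelorb and Runsab (B2), but Pelorb is never earned.
Rhorun would need Rhonex and Tallun (B8), but Rhonex is never earned.
Ashgal would need Pelqil and Tallun (B7), but Pelqil is never earned.
Pelorb would need Norpax, Rhonex, and Sylsel (B5), but Rhonex is never earned.
None of the 5 are reached.

0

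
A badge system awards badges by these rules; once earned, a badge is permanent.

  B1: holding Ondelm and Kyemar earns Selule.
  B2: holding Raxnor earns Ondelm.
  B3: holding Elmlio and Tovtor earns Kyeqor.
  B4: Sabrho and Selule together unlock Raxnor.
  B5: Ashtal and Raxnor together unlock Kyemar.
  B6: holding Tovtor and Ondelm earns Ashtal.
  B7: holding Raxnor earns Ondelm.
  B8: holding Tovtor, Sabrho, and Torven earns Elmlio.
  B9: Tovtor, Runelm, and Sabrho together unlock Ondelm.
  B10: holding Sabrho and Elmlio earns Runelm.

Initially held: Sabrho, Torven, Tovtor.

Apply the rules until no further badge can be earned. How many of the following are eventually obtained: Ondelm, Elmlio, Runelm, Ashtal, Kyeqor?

5

With Tovtor, Sabrho, and Torven, Elmlio is earned (B8).
With Elmlio and Tovtor, Kyeqor is earned (B3).
With Sabrho and Elmlio, Runelm is earned (B10).
With Tovtor, Runelm, and Sabrho, Ondelm is earned (B9).
With Tovtor and Ondelm, Ashtal is earned (B6).
Ondelm: reached.
Elmlio: reached.
Runelm: reached.
Ashtal: reached.
Kyeqor: reached.
All 5 are reached.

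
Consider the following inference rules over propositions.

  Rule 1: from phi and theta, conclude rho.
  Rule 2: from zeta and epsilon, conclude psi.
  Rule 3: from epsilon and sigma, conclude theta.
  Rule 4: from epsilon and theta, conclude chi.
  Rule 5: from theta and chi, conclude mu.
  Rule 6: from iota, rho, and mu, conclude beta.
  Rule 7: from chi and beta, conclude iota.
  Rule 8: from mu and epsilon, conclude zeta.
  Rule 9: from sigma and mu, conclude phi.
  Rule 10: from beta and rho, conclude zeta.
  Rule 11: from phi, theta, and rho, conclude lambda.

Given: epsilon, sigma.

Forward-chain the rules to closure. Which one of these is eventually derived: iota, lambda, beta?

lambda

From epsilon and sigma, Rule 3 gives theta.
From epsilon and theta, Rule 4 gives chi.
From theta and chi, Rule 5 gives mu.
sigma and mu hold, so phi follows (Rule 9).
phi and theta hold, so rho follows (Rule 1).
From phi, theta, and rho, Rule 11 gives lambda.
beta would need iota, rho, and mu (Rule 6), but iota is never established. iota would need chi and beta (Rule 7), but beta is never established.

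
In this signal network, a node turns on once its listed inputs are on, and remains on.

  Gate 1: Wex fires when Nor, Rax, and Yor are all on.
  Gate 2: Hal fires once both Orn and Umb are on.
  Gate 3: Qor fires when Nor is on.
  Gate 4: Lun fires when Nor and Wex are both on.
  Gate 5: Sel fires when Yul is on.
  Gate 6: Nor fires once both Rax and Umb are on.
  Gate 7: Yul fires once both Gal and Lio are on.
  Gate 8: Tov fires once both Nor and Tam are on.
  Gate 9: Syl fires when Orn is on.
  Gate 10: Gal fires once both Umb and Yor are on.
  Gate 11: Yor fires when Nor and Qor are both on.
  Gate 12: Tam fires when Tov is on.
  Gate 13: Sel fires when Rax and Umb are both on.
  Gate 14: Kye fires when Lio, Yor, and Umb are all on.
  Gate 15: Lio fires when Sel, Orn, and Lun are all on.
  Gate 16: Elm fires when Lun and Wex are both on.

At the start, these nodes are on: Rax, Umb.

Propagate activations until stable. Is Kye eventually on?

Kye would need Lio, Yor, and Umb (Gate 14), but Lio never turns on.

No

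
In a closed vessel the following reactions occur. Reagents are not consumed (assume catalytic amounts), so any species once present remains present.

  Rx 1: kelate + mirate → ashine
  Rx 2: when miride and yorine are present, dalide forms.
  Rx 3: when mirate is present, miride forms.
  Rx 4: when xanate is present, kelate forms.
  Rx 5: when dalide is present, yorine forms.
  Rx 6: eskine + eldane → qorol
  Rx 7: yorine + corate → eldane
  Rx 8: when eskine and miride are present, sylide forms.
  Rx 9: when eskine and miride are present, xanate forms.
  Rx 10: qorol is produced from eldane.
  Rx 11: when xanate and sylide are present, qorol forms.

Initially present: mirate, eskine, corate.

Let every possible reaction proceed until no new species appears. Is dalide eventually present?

dalide would need miride and yorine (Rx 2), but yorine never forms.

No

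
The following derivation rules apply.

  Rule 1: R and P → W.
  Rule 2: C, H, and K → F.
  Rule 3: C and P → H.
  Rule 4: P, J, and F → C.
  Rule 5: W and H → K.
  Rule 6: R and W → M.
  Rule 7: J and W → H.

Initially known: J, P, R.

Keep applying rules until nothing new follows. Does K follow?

Yes

R and P hold, so W follows (Rule 1).
J and W hold, so H follows (Rule 7).
W and H hold, so K follows (Rule 5).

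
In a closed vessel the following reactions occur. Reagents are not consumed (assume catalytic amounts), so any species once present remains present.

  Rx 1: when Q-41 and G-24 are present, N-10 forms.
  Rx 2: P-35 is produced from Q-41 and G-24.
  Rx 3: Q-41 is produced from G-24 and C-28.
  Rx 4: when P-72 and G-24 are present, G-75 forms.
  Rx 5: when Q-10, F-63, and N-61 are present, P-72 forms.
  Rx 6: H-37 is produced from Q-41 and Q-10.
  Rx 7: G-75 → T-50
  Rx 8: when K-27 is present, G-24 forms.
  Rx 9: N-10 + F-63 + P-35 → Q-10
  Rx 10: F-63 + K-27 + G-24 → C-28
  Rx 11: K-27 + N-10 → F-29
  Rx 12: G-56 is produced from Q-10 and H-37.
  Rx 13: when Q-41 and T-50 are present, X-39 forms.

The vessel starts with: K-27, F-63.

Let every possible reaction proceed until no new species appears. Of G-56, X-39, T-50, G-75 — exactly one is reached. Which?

K-27 present → G-24 forms (Rx 8).
F-63, K-27, and G-24 present → C-28 forms (Rx 10).
G-24 and C-28 present → Q-41 forms (Rx 3).
Q-41 and G-24 present → P-35 forms (Rx 2).
Q-41 and G-24 present → N-10 forms (Rx 1).
N-10, F-63, and P-35 present → Q-10 forms (Rx 9).
Q-41 and Q-10 present → H-37 forms (Rx 6).
Q-10 and H-37 present → G-56 forms (Rx 12).
X-39 would need Q-41 and T-50 (Rx 13), but T-50 never forms. T-50 would need G-75 (Rx 7), but G-75 never forms. G-75 would need P-72 and G-24 (Rx 4), but P-72 never forms.

G-56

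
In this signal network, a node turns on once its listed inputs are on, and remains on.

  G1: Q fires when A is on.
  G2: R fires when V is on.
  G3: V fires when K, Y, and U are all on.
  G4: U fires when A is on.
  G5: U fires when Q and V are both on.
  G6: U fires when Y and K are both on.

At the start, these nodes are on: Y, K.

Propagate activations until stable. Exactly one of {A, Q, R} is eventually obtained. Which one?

G6: Y and K on → U on.
G3: K, Y, and U on → V on.
V is on, so R fires (G2).
Q would need A (G1), but A never turns on. No rule produces A, and it is not given.

R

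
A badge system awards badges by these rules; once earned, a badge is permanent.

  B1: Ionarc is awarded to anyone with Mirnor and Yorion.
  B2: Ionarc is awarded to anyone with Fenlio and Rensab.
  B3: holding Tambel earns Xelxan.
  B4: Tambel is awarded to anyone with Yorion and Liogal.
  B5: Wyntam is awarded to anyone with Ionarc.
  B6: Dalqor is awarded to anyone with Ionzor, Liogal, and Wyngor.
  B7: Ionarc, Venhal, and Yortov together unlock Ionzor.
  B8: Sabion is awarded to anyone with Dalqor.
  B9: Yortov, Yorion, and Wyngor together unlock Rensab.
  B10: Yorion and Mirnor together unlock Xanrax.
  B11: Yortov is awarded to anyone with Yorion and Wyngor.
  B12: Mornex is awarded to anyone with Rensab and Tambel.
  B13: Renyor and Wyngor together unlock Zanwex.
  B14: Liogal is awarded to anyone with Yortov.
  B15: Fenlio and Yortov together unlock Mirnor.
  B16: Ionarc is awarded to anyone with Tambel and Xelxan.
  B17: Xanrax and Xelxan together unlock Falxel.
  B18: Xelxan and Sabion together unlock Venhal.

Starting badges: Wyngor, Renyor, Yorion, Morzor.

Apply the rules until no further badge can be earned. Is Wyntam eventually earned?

Yes

With Yorion and Wyngor, Yortov is earned (B11).
With Yortov, Liogal is earned (B14).
With Yorion and Liogal, Tambel is earned (B4).
With Tambel, Xelxan is earned (B3).
With Tambel and Xelxan, Ionarc is earned (B16).
With Ionarc, Wyntam is earned (B5).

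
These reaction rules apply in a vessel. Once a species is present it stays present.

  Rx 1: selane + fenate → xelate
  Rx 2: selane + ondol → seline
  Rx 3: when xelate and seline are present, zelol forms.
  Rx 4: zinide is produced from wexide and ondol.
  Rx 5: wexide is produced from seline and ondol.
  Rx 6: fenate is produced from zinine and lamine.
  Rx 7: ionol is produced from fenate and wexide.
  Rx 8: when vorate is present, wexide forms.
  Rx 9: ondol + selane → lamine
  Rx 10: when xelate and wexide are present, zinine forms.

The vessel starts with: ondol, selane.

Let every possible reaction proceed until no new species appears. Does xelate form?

xelate would need selane and fenate (Rx 1), but fenate never forms.

No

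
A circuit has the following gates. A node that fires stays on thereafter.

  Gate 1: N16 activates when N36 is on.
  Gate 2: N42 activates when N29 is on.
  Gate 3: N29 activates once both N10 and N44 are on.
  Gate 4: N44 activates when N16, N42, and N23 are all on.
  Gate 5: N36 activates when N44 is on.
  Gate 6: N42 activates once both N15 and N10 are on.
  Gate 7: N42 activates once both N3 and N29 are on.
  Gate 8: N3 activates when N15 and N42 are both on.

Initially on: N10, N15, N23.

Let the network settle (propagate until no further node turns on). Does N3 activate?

Gate 6: N15 and N10 on → N42 on.
N15 and N42 are on, so N3 activates (Gate 8).

Yes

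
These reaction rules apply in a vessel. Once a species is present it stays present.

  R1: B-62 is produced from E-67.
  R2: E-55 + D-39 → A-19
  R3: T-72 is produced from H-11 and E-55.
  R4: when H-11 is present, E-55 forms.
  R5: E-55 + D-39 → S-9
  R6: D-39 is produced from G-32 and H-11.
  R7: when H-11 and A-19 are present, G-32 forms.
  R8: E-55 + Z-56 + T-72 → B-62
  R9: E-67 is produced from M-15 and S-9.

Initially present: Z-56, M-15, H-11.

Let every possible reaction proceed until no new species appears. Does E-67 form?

No

E-67 would need M-15 and S-9 (R9), but S-9 never forms.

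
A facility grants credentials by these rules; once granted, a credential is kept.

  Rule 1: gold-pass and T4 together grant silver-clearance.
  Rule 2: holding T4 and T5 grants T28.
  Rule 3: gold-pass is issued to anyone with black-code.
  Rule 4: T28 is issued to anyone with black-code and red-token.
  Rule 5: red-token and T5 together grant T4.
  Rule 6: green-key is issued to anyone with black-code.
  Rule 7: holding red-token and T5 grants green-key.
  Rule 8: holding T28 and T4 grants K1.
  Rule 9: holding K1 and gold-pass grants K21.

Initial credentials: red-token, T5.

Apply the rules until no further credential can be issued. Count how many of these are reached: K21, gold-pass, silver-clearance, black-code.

0

K21 would need K1 and gold-pass (Rule 9), but gold-pass is never granted.
gold-pass would need black-code (Rule 3), but black-code is never granted.
silver-clearance would need gold-pass and T4 (Rule 1), but gold-pass is never granted.
No rule produces black-code, and it is not given.
None of the 4 are reached.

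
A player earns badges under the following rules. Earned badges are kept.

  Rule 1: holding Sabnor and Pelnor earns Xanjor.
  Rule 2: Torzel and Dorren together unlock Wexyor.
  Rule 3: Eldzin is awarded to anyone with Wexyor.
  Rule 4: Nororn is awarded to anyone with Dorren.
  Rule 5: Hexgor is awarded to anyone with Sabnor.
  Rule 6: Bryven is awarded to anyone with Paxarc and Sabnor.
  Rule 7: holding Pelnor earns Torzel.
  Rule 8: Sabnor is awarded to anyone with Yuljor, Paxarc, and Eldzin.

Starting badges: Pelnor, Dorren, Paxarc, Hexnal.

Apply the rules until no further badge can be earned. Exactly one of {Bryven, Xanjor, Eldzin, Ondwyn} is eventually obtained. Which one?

Eldzin

With Pelnor, Torzel is earned (Rule 7).
With Torzel and Dorren, Wexyor is earned (Rule 2).
With Wexyor, Eldzin is earned (Rule 3).
Xanjor would need Sabnor and Pelnor (Rule 1), but Sabnor is never earned. No rule produces Ondwyn, and it is not given. Bryven would need Paxarc and Sabnor (Rule 6), but Sabnor is never earned.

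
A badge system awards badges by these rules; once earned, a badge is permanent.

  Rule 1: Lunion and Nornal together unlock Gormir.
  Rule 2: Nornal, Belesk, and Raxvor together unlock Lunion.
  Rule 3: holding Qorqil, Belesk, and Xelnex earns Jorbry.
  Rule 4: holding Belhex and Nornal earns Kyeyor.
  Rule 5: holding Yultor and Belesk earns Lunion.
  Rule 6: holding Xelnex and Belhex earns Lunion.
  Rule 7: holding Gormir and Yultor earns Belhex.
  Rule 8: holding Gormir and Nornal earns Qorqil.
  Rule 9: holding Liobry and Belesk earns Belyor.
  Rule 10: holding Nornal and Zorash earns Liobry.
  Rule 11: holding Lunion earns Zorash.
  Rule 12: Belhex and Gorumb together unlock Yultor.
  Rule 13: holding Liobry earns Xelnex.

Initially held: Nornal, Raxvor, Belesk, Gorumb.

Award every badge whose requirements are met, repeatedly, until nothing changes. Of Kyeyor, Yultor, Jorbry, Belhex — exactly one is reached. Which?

With Nornal, Belesk, and Raxvor, Lunion is earned (Rule 2).
With Lunion and Nornal, Gormir is earned (Rule 1).
With Lunion, Zorash is earned (Rule 11).
With Gormir and Nornal, Qorqil is earned (Rule 8).
With Nornal and Zorash, Liobry is earned (Rule 10).
With Liobry, Xelnex is earned (Rule 13).
With Qorqil, Belesk, and Xelnex, Jorbry is earned (Rule 3).
Yultor would need Belhex and Gorumb (Rule 12), but Belhex is never earned. Kyeyor would need Belhex and Nornal (Rule 4), but Belhex is never earned. Belhex would need Gormir and Yultor (Rule 7), but Yultor is never earned.

Jorbry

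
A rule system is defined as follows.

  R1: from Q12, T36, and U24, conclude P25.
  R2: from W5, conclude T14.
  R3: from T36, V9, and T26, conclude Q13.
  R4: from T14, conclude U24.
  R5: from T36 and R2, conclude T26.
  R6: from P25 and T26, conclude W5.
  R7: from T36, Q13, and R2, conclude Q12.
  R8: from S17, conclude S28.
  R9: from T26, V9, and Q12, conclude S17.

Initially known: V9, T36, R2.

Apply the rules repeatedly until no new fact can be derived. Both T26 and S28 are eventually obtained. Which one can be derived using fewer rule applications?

T26

T26: From T36 and R2, R5 gives T26. [1 rule application]
S28: From T36 and R2, R5 gives T26. From T36, V9, and T26, R3 gives Q13. From T36, Q13, and R2, R7 gives Q12. From T26, V9, and Q12, R9 gives S17. From S17, R8 gives S28. [5 rule applications]
T26 needs fewer.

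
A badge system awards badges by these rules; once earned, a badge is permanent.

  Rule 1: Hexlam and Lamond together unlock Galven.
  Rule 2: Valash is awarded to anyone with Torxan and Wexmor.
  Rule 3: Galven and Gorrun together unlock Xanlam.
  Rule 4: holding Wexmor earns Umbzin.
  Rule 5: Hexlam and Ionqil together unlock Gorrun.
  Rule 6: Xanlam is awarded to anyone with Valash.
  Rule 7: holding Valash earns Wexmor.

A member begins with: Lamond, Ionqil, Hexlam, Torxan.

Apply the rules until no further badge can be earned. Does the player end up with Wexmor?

No

Wexmor would need Valash (Rule 7), but Valash is never earned.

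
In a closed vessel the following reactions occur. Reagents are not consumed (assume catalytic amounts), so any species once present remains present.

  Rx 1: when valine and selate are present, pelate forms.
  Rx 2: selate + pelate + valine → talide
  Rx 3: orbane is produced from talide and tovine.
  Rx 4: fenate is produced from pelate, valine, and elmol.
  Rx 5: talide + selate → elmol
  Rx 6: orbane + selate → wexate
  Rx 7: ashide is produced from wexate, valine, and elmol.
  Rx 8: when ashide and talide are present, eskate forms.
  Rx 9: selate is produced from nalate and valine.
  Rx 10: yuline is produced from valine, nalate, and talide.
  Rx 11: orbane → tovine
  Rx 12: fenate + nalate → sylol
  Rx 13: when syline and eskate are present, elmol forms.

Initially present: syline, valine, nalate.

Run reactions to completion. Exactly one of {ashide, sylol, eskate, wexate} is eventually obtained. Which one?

nalate and valine present → selate forms (Rx 9).
valine and selate present → pelate forms (Rx 1).
selate, pelate, and valine present → talide forms (Rx 2).
talide and selate present → elmol forms (Rx 5).
pelate, valine, and elmol present → fenate forms (Rx 4).
fenate and nalate present → sylol forms (Rx 12).
eskate would need ashide and talide (Rx 8), but ashide never forms. ashide would need wexate, valine, and elmol (Rx 7), but wexate never forms. wexate would need orbane and selate (Rx 6), but orbane never forms.

sylol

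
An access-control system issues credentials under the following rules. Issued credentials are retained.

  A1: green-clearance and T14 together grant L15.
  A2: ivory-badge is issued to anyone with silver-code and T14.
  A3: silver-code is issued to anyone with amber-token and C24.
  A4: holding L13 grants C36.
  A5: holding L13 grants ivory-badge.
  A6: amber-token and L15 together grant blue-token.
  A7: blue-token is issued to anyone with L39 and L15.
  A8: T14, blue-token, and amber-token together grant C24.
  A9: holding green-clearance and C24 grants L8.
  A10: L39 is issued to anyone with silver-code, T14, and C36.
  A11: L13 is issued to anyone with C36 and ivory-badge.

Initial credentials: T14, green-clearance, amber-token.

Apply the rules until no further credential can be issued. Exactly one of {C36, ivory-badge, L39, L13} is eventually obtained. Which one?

ivory-badge

Holding green-clearance and T14 grants L15 (A1).
Holding amber-token and L15 grants blue-token (A6).
Holding T14, blue-token, and amber-token grants C24 (A8).
Holding amber-token and C24 grants silver-code (A3).
Holding silver-code and T14 grants ivory-badge (A2).
L13 would need C36 and ivory-badge (A11), but C36 is never granted. L39 would need silver-code, T14, and C36 (A10), but C36 is never granted. C36 would need L13 (A4), but L13 is never granted.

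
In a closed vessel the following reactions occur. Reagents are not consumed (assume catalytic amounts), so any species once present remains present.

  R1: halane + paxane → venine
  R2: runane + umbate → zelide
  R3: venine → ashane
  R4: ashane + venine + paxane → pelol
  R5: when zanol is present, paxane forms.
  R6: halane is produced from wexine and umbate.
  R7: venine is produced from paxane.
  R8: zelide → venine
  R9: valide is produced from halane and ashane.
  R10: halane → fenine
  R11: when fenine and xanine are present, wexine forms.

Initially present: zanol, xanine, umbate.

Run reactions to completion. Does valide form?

No

valide would need halane and ashane (R9), but halane never forms.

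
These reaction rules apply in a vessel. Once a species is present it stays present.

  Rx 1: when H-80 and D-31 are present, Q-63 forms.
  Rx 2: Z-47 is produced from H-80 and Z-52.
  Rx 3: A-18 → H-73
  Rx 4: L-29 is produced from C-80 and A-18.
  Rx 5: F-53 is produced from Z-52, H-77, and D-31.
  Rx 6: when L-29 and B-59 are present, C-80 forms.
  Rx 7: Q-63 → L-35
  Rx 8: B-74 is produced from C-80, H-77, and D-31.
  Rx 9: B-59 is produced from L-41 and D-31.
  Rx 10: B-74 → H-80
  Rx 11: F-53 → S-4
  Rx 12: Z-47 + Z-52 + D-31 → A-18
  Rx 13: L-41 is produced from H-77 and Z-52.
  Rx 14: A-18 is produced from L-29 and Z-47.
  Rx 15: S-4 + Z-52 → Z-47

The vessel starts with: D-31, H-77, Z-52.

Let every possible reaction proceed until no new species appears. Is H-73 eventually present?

Z-52, H-77, and D-31 present → F-53 forms (Rx 5).
F-53 present → S-4 forms (Rx 11).
S-4 and Z-52 present → Z-47 forms (Rx 15).
Z-47, Z-52, and D-31 present → A-18 forms (Rx 12).
A-18 present → H-73 forms (Rx 3).

Yes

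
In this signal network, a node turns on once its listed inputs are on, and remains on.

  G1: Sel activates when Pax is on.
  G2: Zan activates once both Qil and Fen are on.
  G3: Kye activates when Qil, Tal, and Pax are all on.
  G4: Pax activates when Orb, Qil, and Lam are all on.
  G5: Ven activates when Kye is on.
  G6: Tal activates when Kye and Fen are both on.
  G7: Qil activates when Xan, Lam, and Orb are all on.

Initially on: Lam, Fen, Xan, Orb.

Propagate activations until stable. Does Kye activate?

No

Kye would need Qil, Tal, and Pax (G3), but Tal never turns on.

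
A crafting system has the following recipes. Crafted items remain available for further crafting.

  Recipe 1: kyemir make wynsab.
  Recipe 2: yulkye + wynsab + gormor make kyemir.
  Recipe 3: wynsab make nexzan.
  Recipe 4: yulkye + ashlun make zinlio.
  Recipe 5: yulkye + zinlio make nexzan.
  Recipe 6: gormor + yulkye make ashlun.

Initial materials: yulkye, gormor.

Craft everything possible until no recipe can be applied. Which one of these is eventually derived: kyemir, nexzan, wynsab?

nexzan

gormor + yulkye → ashlun (Recipe 6).
yulkye + ashlun → zinlio (Recipe 4).
yulkye + zinlio → nexzan (Recipe 5).
kyemir would need yulkye, wynsab, and gormor (Recipe 2), but wynsab is never obtained. wynsab would need kyemir (Recipe 1), but kyemir is never obtained.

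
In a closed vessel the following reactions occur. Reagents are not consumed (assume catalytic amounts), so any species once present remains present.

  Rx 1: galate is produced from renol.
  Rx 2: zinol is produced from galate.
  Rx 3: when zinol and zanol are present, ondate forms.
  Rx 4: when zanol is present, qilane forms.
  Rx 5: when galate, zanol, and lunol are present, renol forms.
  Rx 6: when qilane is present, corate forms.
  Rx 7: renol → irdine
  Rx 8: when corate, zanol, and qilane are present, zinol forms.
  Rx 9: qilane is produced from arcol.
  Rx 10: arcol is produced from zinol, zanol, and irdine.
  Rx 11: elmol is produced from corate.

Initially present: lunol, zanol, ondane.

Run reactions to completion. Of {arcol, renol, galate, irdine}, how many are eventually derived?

arcol would need zinol, zanol, and irdine (Rx 10), but irdine never forms.
renol would need galate, zanol, and lunol (Rx 5), but galate never forms.
galate would need renol (Rx 1), but renol never forms.
irdine would need renol (Rx 7), but renol never forms.
None of the 4 are reached.

0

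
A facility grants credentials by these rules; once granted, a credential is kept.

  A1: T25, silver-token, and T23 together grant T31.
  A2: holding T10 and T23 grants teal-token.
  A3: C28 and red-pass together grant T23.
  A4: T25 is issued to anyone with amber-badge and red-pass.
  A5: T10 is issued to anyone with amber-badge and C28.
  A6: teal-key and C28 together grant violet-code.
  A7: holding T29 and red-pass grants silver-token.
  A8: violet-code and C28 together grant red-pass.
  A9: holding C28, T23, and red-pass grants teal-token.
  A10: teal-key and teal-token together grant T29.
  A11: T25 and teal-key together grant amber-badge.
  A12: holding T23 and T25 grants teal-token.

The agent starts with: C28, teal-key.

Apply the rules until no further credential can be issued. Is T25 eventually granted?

T25 would need amber-badge and red-pass (A4), but amber-badge is never granted.

No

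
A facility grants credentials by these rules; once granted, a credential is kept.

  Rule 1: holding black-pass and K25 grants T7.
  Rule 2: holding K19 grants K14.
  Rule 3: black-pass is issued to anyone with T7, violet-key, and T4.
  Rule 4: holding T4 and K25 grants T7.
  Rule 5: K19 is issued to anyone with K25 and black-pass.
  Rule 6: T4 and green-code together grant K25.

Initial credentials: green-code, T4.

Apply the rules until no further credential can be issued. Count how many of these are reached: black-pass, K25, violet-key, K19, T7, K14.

2

Holding T4 and green-code grants K25 (Rule 6).
Holding T4 and K25 grants T7 (Rule 4).
black-pass would need T7, violet-key, and T4 (Rule 3), but violet-key is never granted.
K25: reached.
No rule produces violet-key, and it is not given.
K19 would need K25 and black-pass (Rule 5), but black-pass is never granted.
T7: reached.
K14 would need K19 (Rule 2), but K19 is never granted.
Reached: K25 and T7 — 2 of the 6.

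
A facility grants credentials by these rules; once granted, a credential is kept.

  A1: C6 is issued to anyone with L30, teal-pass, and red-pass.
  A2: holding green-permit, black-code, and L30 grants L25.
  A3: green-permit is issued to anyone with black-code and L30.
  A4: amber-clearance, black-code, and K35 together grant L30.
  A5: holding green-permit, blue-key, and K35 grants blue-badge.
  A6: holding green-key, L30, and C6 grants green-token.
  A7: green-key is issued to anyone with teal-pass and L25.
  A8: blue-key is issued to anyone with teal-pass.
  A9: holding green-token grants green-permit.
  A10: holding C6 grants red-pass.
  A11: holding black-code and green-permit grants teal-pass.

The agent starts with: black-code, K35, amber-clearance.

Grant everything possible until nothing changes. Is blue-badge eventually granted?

Holding amber-clearance, black-code, and K35 grants L30 (A4).
Holding black-code and L30 grants green-permit (A3).
Holding black-code and green-permit grants teal-pass (A11).
Holding teal-pass grants blue-key (A8).
Holding green-permit, blue-key, and K35 grants blue-badge (A5).

Yes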